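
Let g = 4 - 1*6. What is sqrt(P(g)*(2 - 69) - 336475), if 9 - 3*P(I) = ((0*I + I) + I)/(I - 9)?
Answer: 2*I*sqrt(91657830)/33 ≈ 580.23*I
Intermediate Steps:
g = -2 (g = 4 - 6 = -2)
P(I) = 3 - 2*I/(3*(-9 + I)) (P(I) = 3 - ((0*I + I) + I)/(3*(I - 9)) = 3 - ((0 + I) + I)/(3*(-9 + I)) = 3 - (I + I)/(3*(-9 + I)) = 3 - 2*I/(3*(-9 + I)))
sqrt(P(g)*(2 - 69) - 336475) = sqrt(((-81 + 7*(-2))/(3*(-9 - 2)))*(2 - 69) - 336475) = sqrt(((1/3)*(-81 - 14)/(-11))*(-67) - 336475) = sqrt(((1/3)*(-1/11)*(-95))*(-67) - 336475) = sqrt((95/33)*(-67) - 336475) = sqrt(-6365/33 - 336475) = sqrt(-11110040/33) = 2*I*sqrt(91657830)/33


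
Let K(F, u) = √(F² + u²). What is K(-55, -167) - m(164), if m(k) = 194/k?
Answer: -97/82 + √30914 ≈ 174.64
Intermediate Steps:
K(-55, -167) - m(164) = √((-55)² + (-167)²) - 194/164 = √(3025 + 27889) - 194/164 = √30914 - 1*97/82 = √30914 - 97/82 = -97/82 + √30914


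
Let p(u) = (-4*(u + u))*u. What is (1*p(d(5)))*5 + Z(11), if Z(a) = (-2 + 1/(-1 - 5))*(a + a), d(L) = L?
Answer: -3143/3 ≈ -1047.7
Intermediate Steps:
p(u) = -8*u**2 (p(u) = (-8*u)*u = -8*u**2)
Z(a) = -13*a/3 (Z(a) = (-2 + 1/(-6))*(2*a) = (-2 - 1/6)*(2*a) = -13*a/3)
(1*p(d(5)))*5 + Z(11) = (1*(-8*5**2))*5 - 13/3*11 = (1*(-8*25))*5 - 143/3 = (1*(-200))*5 - 143/3 = -200*5 - 143/3 = -1000 - 143/3 = -3143/3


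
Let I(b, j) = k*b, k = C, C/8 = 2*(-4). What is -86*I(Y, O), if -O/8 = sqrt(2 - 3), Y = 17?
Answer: 93568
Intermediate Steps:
C = -64 (C = 8*(2*(-4)) = 8*(-8) = -64)
k = -64
O = -8*I (O = -8*sqrt(2 - 3) = -8*I ≈ -8.0*I)
I(b, j) = -64*b
-86*I(Y, O) = -(-5504)*17 = -86*(-1088) = 93568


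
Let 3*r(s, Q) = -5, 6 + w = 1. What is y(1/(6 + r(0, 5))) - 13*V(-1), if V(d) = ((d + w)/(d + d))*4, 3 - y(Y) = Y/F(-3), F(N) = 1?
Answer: -1992/13 ≈ -153.23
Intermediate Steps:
w = -5 (w = -6 + 1 = -5)
r(s, Q) = -5/3 (r(s, Q) = (⅓)*(-5) = -5/3)
y(Y) = 3 - Y (y(Y) = 3 - Y/1 = 3 - Y)
V(d) = 2*(-5 + d)/d (V(d) = ((d - 5)/(d + d))*4 = ((-5 + d)/((2*d)))*4 = ((-5 + d)*(1/(2*d)))*4 = ((-5 + d)/(2*d))*4 = 2*(-5 + d)/d)
y(1/(6 + r(0, 5))) - 13*V(-1) = (3 - 1/(6 - 5/3)) - 13*(2 - 10/(-1)) = (3 - 1/13/3) - 13*(2 - 10*(-1)) = (3 - 1*3/13) - 13*(2 + 10) = (3 - 3/13) - 13*12 = 36/13 - 156 = -1992/13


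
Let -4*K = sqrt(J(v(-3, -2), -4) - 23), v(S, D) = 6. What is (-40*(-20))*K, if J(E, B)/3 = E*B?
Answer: -200*I*sqrt(95) ≈ -1949.4*I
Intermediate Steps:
J(E, B) = 3*B*E (J(E, B) = 3*(E*B) = 3*(B*E) = 3*B*E)
K = -I*sqrt(95)/4 (K = -sqrt(3*(-4)*6 - 23)/4 = -sqrt(-72 - 23)/4 = -I*sqrt(95)/4 ≈ -2.4367*I)
(-40*(-20))*K = (-40*(-20))*(-I*sqrt(95)/4) = 800*(-I*sqrt(95)/4) = -200*I*sqrt(95)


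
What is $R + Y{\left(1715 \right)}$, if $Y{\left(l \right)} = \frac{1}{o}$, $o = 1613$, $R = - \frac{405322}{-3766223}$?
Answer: $\frac{657550609}{6074917699} \approx 0.10824$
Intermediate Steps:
$R = \frac{405322}{3766223}$ ($R = \left(-405322\right) \left(- \frac{1}{3766223}\right) = \frac{405322}{3766223} \approx 0.10762$)
$Y{\left(l \right)} = \frac{1}{1613}$
$R + Y{\left(1715 \right)} = \frac{405322}{3766223} + \frac{1}{1613} = \frac{657550609}{6074917699}$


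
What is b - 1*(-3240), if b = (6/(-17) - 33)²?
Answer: 1257849/289 ≈ 4352.4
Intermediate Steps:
b = 321489/289 (b = (6*(-1/17) - 33)² = (-6/17 - 33)² = (-567/17)² = 321489/289 ≈ 1112.4)
b - 1*(-3240) = 321489/289 - 1*(-3240) = 321489/289 + 3240 = 1257849/289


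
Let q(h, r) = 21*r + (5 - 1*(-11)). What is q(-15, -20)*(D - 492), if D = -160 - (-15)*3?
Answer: 245228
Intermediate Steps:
q(h, r) = 16 + 21*r (q(h, r) = 21*r + (5 + 11) = 21*r + 16 = 16 + 21*r)
D = -115 (D = -160 - 1*(-45) = -160 + 45 = -115)
q(-15, -20)*(D - 492) = (16 + 21*(-20))*(-115 - 492) = (16 - 420)*(-607) = -404*(-607) = 245228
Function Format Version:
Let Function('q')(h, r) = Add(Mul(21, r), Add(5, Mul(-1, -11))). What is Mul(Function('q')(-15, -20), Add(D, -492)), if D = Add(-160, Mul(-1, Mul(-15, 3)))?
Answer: 245228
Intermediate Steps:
Function('q')(h, r) = Add(16, Mul(21, r)) (Function('q')(h, r) = Add(Mul(21, r), Add(5, 11)) = Add(Mul(21, r), 16) = Add(16, Mul(21, r)))
D = -115 (D = Add(-160, Mul(-1, -45)) = Add(-160, 45) = -115)
Mul(Function('q')(-15, -20), Add(D, -492)) = Mul(Add(16, Mul(21, -20)), Add(-115, -492)) = Mul(Add(16, -420), -607) = Mul(-404, -607) = 245228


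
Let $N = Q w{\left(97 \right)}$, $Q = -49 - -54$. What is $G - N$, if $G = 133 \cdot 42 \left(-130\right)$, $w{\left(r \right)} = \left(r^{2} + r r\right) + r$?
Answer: $-820755$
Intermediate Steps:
$w{\left(r \right)} = r + 2 r^{2}$ ($w{\left(r \right)} = \left(r^{2} + r^{2}\right) + r = 2 r^{2} + r = r + 2 r^{2}$)
$Q = 5$ ($Q = -49 + 54 = 5$)
$N = 94575$ ($N = 5 \cdot 97 \left(1 + 2 \cdot 97\right) = 5 \cdot 97 \left(1 + 194\right) = 5 \cdot 97 \cdot 195 = 5 \cdot 18915 = 94575$)
$G = -726180$ ($G = 5586 \left(-130\right) = -726180$)
$G - N = -726180 - 94575 = -820755$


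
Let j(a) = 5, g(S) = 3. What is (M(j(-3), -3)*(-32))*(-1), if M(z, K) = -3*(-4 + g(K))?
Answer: 96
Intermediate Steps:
M(z, K) = 3 (M(z, K) = -3*(-4 + 3) = -3*(-1) = 3)
(M(j(-3), -3)*(-32))*(-1) = (3*(-32))*(-1) = -96*(-1) = 96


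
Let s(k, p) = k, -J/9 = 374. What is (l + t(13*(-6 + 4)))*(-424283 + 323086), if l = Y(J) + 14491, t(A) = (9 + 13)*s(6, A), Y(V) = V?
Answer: -1139174629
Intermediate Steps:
J = -3366 (J = -9*374 = -3366)
t(A) = 132 (t(A) = (9 + 13)*6 = 22*6 = 132)
l = 11125 (l = -3366 + 14491 = 11125)
(l + t(13*(-6 + 4)))*(-424283 + 323086) = (11125 + 132)*(-424283 + 323086) = 11257*(-101197) = -1139174629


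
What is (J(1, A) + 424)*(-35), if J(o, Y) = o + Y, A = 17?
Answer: -15470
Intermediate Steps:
J(o, Y) = Y + o
(J(1, A) + 424)*(-35) = ((17 + 1) + 424)*(-35) = (18 + 424)*(-35) = 442*(-35) = -15470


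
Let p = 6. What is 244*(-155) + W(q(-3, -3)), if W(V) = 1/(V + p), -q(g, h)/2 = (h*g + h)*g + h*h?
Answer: -907679/24 ≈ -37820.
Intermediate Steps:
q(g, h) = -2*h**2 - 2*g*(h + g*h) (q(g, h) = -2*((h*g + h)*g + h*h) = -2*((g*h + h)*g + h**2) = -2*((h + g*h)*g + h**2) = -2*(g*(h + g*h) + h**2) = -2*(h**2 + g*(h + g*h)) = -2*h**2 - 2*g*(h + g*h))
W(V) = 1/(6 + V) (W(V) = 1/(V + 6) = 1/(6 + V))
244*(-155) + W(q(-3, -3)) = 244*(-155) + 1/(6 - 2*(-3)*(-3 - 3 + (-3)**2)) = -37820 + 1/(6 - 2*(-3)*(-3 - 3 + 9)) = -37820 + 1/(6 - 2*(-3)*3) = -37820 + 1/(6 + 18) = -37820 + 1/24 = -907679/24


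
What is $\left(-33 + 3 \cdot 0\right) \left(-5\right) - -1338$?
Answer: $1503$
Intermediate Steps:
$\left(-33 + 3 \cdot 0\right) \left(-5\right) - -1338 = \left(-33 + 0\right) \left(-5\right) + 1338 = \left(-33\right) \left(-5\right) + 1338 = 165 + 1338 = 1503$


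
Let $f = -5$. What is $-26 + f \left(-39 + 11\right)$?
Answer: $114$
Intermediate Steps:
$-26 + f \left(-39 + 11\right) = -26 - 5 \left(-39 + 11\right) = -26 - -140 = -26 + 140 = 114$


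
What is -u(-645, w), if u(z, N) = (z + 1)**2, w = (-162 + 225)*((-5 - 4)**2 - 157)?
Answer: -414736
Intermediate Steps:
w = -4788 (w = 63*((-9)**2 - 157) = 63*(81 - 157) = 63*(-76) = -4788)
u(z, N) = (1 + z)**2
-u(-645, w) = -(1 - 645)**2 = -1*(-644)**2 = -1*414736 = -414736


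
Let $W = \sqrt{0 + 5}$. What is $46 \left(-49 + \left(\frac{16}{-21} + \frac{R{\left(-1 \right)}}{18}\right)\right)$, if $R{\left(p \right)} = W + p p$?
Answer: $- \frac{144049}{63} + \frac{23 \sqrt{5}}{9} \approx -2280.8$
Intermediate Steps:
$W = \sqrt{5} \approx 2.2361$
$R{\left(p \right)} = \sqrt{5} + p^{2}$ ($R{\left(p \right)} = \sqrt{5} + p p = \sqrt{5} + p^{2}$)
$46 \left(-49 + \left(\frac{16}{-21} + \frac{R{\left(-1 \right)}}{18}\right)\right) = 46 \left(-49 + \left(\frac{16}{-21} + \frac{\sqrt{5} + \left(-1\right)^{2}}{18}\right)\right) = 46 \left(-49 + \left(16 \left(- \frac{1}{21}\right) + \left(\sqrt{5} + 1\right) \frac{1}{18}\right)\right) = 46 \left(-49 - \left(\frac{16}{21} - \left(1 + \sqrt{5}\right) \frac{1}{18}\right)\right) = 46 \left(-49 - \left(\frac{89}{126} - \frac{\sqrt{5}}{18}\right)\right) = 46 \left(- \frac{6263}{126} + \frac{\sqrt{5}}{18}\right) = - \frac{144049}{63} + \frac{23 \sqrt{5}}{9}$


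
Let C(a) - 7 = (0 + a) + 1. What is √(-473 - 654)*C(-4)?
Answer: 28*I*√23 ≈ 134.28*I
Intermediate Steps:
C(a) = 8 + a (C(a) = 7 + ((0 + a) + 1) = 7 + (a + 1) = 7 + (1 + a) = 8 + a)
√(-473 - 654)*C(-4) = √(-473 - 654)*(8 - 4) = √(-1127)*4 = (7*I*√23)*4 = 28*I*√23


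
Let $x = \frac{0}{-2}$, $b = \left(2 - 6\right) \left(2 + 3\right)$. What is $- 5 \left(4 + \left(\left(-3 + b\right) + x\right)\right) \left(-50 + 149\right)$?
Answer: $9405$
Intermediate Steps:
$b = -20$ ($b = \left(2 - 6\right) 5 = \left(-4\right) 5 = -20$)
$x = 0$ ($x = 0 \left(- \frac{1}{2}\right) = 0$)
$- 5 \left(4 + \left(\left(-3 + b\right) + x\right)\right) \left(-50 + 149\right) = - 5 \left(4 + \left(\left(-3 - 20\right) + 0\right)\right) \left(-50 + 149\right) = - 5 \left(4 + \left(-23 + 0\right)\right) 99 = - 5 \left(4 - 23\right) 99 = \left(-5\right) \left(-19\right) 99 = 95 \cdot 99 = 9405$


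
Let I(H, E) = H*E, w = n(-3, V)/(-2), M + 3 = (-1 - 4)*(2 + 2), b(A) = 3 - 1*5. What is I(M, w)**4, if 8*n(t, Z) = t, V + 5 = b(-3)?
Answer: 22667121/65536 ≈ 345.87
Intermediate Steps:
b(A) = -2 (b(A) = 3 - 5 = -2)
V = -7 (V = -5 - 2 = -7)
n(t, Z) = t/8
M = -23 (M = -3 + (-1 - 4)*(2 + 2) = -3 - 5*4 = -3 - 20 = -23)
w = 3/16 (w = ((1/8)*(-3))/(-2) = -3/8*(-1/2) = 3/16 ≈ 0.18750)
I(H, E) = E*H
I(M, w)**4 = ((3/16)*(-23))**4 = (-69/16)**4 = 22667121/65536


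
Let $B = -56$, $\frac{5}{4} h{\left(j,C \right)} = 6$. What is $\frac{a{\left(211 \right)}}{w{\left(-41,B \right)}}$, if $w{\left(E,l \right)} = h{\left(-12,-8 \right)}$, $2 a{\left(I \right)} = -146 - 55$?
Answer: $- \frac{335}{16} \approx -20.938$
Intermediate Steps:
$h{\left(j,C \right)} = \frac{24}{5}$ ($h{\left(j,C \right)} = \frac{4}{5} \cdot 6 = \frac{24}{5}$)
$a{\left(I \right)} = - \frac{201}{2}$ ($a{\left(I \right)} = \frac{-146 - 55}{2} = \frac{1}{2} \left(-201\right) = - \frac{201}{2}$)
$w{\left(E,l \right)} = \frac{24}{5}$
$\frac{a{\left(211 \right)}}{w{\left(-41,B \right)}} = - \frac{201}{2 \cdot \frac{24}{5}} = \left(- \frac{201}{2}\right) \frac{5}{24} = - \frac{335}{16}$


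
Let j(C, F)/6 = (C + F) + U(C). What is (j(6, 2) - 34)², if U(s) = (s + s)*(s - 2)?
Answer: 91204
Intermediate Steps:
U(s) = 2*s*(-2 + s) (U(s) = (2*s)*(-2 + s) = 2*s*(-2 + s))
j(C, F) = 6*C + 6*F + 12*C*(-2 + C) (j(C, F) = 6*((C + F) + 2*C*(-2 + C)) = 6*(C + F + 2*C*(-2 + C)) = 6*C + 6*F + 12*C*(-2 + C))
(j(6, 2) - 34)² = ((6*6 + 6*2 + 12*6*(-2 + 6)) - 34)² = ((36 + 12 + 12*6*4) - 34)² = ((36 + 12 + 288) - 34)² = (336 - 34)² = 302² = 91204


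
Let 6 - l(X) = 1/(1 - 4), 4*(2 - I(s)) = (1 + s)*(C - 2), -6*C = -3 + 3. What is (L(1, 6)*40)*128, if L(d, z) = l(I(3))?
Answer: 97280/3 ≈ 32427.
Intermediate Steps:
C = 0 (C = -(-3 + 3)/6 = -1/6*0 = 0)
I(s) = 5/2 + s/2 (I(s) = 2 - (1 + s)*(0 - 2)/4 = 2 - (1 + s)*(-2)/4 = 2 - (-2 - 2*s)/4 = 2 + (1/2 + s/2) = 5/2 + s/2)
l(X) = 19/3 (l(X) = 6 - 1/(1 - 4) = 6 - 1/(-3) = 6 - 1*(-1/3) = 6 + 1/3 = 19/3)
L(d, z) = 19/3
(L(1, 6)*40)*128 = ((19/3)*40)*128 = (760/3)*128 = 97280/3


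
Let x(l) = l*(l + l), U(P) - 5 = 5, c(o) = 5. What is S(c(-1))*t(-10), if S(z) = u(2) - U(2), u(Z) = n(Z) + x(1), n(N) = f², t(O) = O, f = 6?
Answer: -280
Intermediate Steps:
U(P) = 10 (U(P) = 5 + 5 = 10)
x(l) = 2*l² (x(l) = l*(2*l) = 2*l²)
n(N) = 36 (n(N) = 6² = 36)
u(Z) = 38 (u(Z) = 36 + 2*1² = 36 + 2*1 = 36 + 2 = 38)
S(z) = 28 (S(z) = 38 - 1*10 = 38 - 10 = 28)
S(c(-1))*t(-10) = 28*(-10) = -280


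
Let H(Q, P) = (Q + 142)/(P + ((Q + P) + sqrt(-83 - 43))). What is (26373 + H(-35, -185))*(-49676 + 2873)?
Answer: -22512820174596/18239 + 1669307*I*sqrt(14)/18239 ≈ -1.2343e+9 + 342.45*I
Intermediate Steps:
H(Q, P) = (142 + Q)/(Q + 2*P + 3*I*sqrt(14)) (H(Q, P) = (142 + Q)/(P + ((P + Q) + sqrt(-126))) = (142 + Q)/(P + ((P + Q) + 3*I*sqrt(14))) = (142 + Q)/(P + (P + Q + 3*I*sqrt(14))) = (142 + Q)/(Q + 2*P + 3*I*sqrt(14)))
(26373 + H(-35, -185))*(-49676 + 2873) = (26373 + (142 - 35)/(-35 + 2*(-185) + 3*I*sqrt(14)))*(-49676 + 2873) = (26373 + 107/(-35 - 370 + 3*I*sqrt(14)))*(-46803) = (26373 + 107/(-405 + 3*I*sqrt(14)))*(-46803) = -1234335519 - 5007921/(-405 + 3*I*sqrt(14))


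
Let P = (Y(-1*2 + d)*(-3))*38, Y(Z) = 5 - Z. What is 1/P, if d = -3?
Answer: -1/1140 ≈ -0.00087719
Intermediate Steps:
P = -1140 (P = ((5 - (-1*2 - 3))*(-3))*38 = ((5 - (-2 - 3))*(-3))*38 = ((5 - 1*(-5))*(-3))*38 = ((5 + 5)*(-3))*38 = (10*(-3))*38 = -30*38 = -1140)
1/P = 1/(-1140) = -1/1140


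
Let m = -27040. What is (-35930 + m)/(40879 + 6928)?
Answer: -62970/47807 ≈ -1.3172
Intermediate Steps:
(-35930 + m)/(40879 + 6928) = (-35930 - 27040)/(40879 + 6928) = -62970/47807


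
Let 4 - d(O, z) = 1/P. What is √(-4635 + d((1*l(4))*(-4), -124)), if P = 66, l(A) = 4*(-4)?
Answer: I*√20172702/66 ≈ 68.052*I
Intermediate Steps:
l(A) = -16
d(O, z) = 263/66 (d(O, z) = 4 - 1/66 = 263/66)
√(-4635 + d((1*l(4))*(-4), -124)) = √(-4635 + 263/66) = √(-305647/66) = I*√20172702/66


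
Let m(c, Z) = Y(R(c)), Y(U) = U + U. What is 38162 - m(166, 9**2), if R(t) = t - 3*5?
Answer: 37860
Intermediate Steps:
R(t) = -15 + t (R(t) = t - 15 = -15 + t)
Y(U) = 2*U
m(c, Z) = -30 + 2*c (m(c, Z) = 2*(-15 + c) = -30 + 2*c)
38162 - m(166, 9**2) = 38162 - (-30 + 2*166) = 38162 - (-30 + 332) = 38162 - 1*302 = 38162 - 302 = 37860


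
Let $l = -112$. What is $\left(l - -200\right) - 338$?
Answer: $-250$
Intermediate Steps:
$\left(l - -200\right) - 338 = \left(-112 - -200\right) - 338 = \left(-112 + 200\right) - 338 = 88 - 338 = -250$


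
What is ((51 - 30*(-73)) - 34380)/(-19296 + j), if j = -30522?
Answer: 10713/16606 ≈ 0.64513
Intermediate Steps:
((51 - 30*(-73)) - 34380)/(-19296 + j) = ((51 - 30*(-73)) - 34380)/(-19296 - 30522) = ((51 + 2190) - 34380)/(-49818) = (2241 - 34380)*(-1/49818) = -32139*(-1/49818) = 10713/16606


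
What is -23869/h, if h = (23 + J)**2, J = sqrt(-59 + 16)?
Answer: -23869/(23 + I*sqrt(43))**2 ≈ -35.455 + 22.006*I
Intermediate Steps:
J = I*sqrt(43) (J = sqrt(-43) = I*sqrt(43) ≈ 6.5574*I)
h = (23 + I*sqrt(43))**2 ≈ 486.0 + 301.64*I
-23869/h = -23869/(23 + I*sqrt(43))**2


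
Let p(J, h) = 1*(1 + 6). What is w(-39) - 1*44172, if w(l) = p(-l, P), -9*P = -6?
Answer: -44165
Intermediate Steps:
P = ⅔ (P = -⅑*(-6) = ⅔ ≈ 0.66667)
p(J, h) = 7 (p(J, h) = 1*7 = 7)
w(l) = 7
w(-39) - 1*44172 = 7 - 1*44172 = 7 - 44172 = -44165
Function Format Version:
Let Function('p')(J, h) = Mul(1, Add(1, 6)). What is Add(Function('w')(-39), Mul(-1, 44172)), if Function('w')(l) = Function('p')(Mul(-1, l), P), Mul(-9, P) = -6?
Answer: -44165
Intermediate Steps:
P = Rational(2, 3) (P = Mul(Rational(-1, 9), -6) = Rational(2, 3) ≈ 0.66667)
Function('p')(J, h) = 7 (Function('p')(J, h) = Mul(1, 7) = 7)
Function('w')(l) = 7
Add(Function('w')(-39), Mul(-1, 44172)) = Add(7, Mul(-1, 44172)) = Add(7, -44172) = -44165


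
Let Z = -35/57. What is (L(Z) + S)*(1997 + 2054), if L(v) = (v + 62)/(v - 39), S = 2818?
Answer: 25762516795/2258 ≈ 1.1409e+7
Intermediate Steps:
Z = -35/57 (Z = -35*1/57 = -35/57 ≈ -0.61403)
L(v) = (62 + v)/(-39 + v)
(L(Z) + S)*(1997 + 2054) = ((62 - 35/57)/(-39 - 35/57) + 2818)*(1997 + 2054) = ((3499/57)/(-2258/57) + 2818)*4051 = (-57/2258*3499/57 + 2818)*4051 = (-3499/2258 + 2818)*4051 = (6359545/2258)*4051 = 25762516795/2258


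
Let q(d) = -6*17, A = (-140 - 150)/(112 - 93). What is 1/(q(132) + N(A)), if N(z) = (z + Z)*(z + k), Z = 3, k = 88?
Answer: -361/358828 ≈ -0.0010061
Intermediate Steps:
A = -290/19 ≈ -15.263
N(z) = (3 + z)*(88 + z) (N(z) = (z + 3)*(z + 88) = (3 + z)*(88 + z))
q(d) = -102
1/(q(132) + N(A)) = 1/(-102 + (264 + (-290/19)**2 + 91*(-290/19))) = 1/(-102 + (264 + 84100/361 - 26390/19)) = 1/(-102 - 322006/361) = 1/(-358828/361) = -361/358828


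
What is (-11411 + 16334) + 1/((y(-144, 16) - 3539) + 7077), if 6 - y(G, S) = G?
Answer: 18156025/3688 ≈ 4923.0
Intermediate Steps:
y(G, S) = 6 - G
(-11411 + 16334) + 1/((y(-144, 16) - 3539) + 7077) = (-11411 + 16334) + 1/(((6 - 1*(-144)) - 3539) + 7077) = 4923 + 1/(((6 + 144) - 3539) + 7077) = 4923 + 1/((150 - 3539) + 7077) = 4923 + 1/(-3389 + 7077) = 4923 + 1/3688 = 18156025/3688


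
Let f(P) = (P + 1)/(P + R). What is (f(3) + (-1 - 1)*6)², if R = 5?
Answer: 529/4 ≈ 132.25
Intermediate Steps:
f(P) = (1 + P)/(5 + P) (f(P) = (P + 1)/(P + 5) = (1 + P)/(5 + P))
(f(3) + (-1 - 1)*6)² = ((1 + 3)/(5 + 3) + (-1 - 1)*6)² = (4/8 - 2*6)² = ((⅛)*4 - 12)² = (½ - 12)² = (-23/2)² = 529/4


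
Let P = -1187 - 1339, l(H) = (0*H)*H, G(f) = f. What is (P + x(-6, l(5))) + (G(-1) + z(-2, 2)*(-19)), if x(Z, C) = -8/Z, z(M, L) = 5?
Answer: -7862/3 ≈ -2620.7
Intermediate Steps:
l(H) = 0 (l(H) = 0*H = 0)
P = -2526
(P + x(-6, l(5))) + (G(-1) + z(-2, 2)*(-19)) = (-2526 - 8/(-6)) + (-1 + 5*(-19)) = (-2526 - 8*(-1/6)) + (-1 - 95) = (-2526 + 4/3) - 96 = -7574/3 - 96 = -7862/3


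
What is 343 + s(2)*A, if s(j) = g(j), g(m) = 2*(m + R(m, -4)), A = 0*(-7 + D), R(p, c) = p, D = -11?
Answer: 343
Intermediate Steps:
A = 0 (A = 0*(-7 - 11) = 0*(-18) = 0)
g(m) = 4*m (g(m) = 2*(m + m) = 2*(2*m) = 4*m)
s(j) = 4*j
343 + s(2)*A = 343 + (4*2)*0 = 343 + 8*0 = 343 + 0 = 343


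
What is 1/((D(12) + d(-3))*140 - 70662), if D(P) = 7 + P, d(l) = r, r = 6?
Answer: -1/67162 ≈ -1.4889e-5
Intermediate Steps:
d(l) = 6
1/((D(12) + d(-3))*140 - 70662) = 1/(((7 + 12) + 6)*140 - 70662) = 1/((19 + 6)*140 - 70662) = 1/(25*140 - 70662) = 1/(3500 - 70662) = 1/(-67162) = -1/67162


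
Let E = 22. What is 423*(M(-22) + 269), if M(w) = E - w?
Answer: 132399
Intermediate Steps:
M(w) = 22 - w
423*(M(-22) + 269) = 423*((22 - 1*(-22)) + 269) = 423*((22 + 22) + 269) = 423*(44 + 269) = 423*313 = 132399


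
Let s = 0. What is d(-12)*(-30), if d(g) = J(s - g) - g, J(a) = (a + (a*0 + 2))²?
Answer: -6240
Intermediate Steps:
J(a) = (2 + a)² (J(a) = (a + (0 + 2))² = (a + 2)² = (2 + a)²)
d(g) = (2 - g)² - g (d(g) = (2 + (0 - g))² - g = (2 - g)² - g)
d(-12)*(-30) = ((-2 - 12)² - 1*(-12))*(-30) = ((-14)² + 12)*(-30) = (196 + 12)*(-30) = 208*(-30) = -6240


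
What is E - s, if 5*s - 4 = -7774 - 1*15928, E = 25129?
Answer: 149343/5 ≈ 29869.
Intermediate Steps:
s = -23698/5 (s = ⅘ + (-7774 - 1*15928)/5 = ⅘ + (-7774 - 15928)/5 = ⅘ + (⅕)*(-23702) = ⅘ - 23702/5 = -23698/5 ≈ -4739.6)
E - s = 25129 - 1*(-23698/5) = 25129 + 23698/5 = 149343/5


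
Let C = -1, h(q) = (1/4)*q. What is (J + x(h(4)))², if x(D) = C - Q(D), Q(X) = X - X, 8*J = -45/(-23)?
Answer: 19321/33856 ≈ 0.57068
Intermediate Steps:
J = 45/184 (J = (-45/(-23))/8 = (-45*(-1/23))/8 = (⅛)*(45/23) = 45/184 ≈ 0.24457)
Q(X) = 0
h(q) = q/4 (h(q) = (1*(¼))*q = q/4)
x(D) = -1 (x(D) = -1 - 1*0 = -1 + 0 = -1)
(J + x(h(4)))² = (45/184 - 1)² = (-139/184)² = 19321/33856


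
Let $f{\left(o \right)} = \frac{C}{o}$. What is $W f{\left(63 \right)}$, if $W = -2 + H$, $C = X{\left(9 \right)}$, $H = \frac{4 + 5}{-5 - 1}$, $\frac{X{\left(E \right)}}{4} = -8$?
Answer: $\frac{16}{9} \approx 1.7778$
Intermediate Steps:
$X{\left(E \right)} = -32$ ($X{\left(E \right)} = 4 \left(-8\right) = -32$)
$H = - \frac{3}{2}$ ($H = \frac{9}{-6} = 9 \left(- \frac{1}{6}\right) = - \frac{3}{2} \approx -1.5$)
$C = -32$
$f{\left(o \right)} = - \frac{32}{o}$
$W = - \frac{7}{2}$ ($W = -2 - \frac{3}{2} = - \frac{7}{2} \approx -3.5$)
$W f{\left(63 \right)} = - \frac{7 \left(- \frac{32}{63}\right)}{2} = - \frac{7 \left(\left(-32\right) \frac{1}{63}\right)}{2} = \left(- \frac{7}{2}\right) \left(- \frac{32}{63}\right) = \frac{16}{9}$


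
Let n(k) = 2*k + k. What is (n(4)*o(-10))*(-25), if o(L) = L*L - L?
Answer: -33000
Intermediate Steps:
n(k) = 3*k
o(L) = L² - L
(n(4)*o(-10))*(-25) = ((3*4)*(-10*(-1 - 10)))*(-25) = (12*(-10*(-11)))*(-25) = (12*110)*(-25) = 1320*(-25) = -33000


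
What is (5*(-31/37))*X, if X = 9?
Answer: -1395/37 ≈ -37.703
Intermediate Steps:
(5*(-31/37))*X = (5*(-31/37))*9 = -155/37*9 = -1395/37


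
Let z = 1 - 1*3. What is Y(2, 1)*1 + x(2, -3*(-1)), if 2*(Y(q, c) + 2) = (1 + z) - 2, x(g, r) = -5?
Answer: -17/2 ≈ -8.5000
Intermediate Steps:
z = -2 (z = 1 - 3 = -2)
Y(q, c) = -7/2 (Y(q, c) = -2 + ((1 - 2) - 2)/2 = -2 + (-1 - 2)/2 = -2 + (½)*(-3) = -2 - 3/2 = -7/2)
Y(2, 1)*1 + x(2, -3*(-1)) = -7/2*1 - 5 = -7/2 - 5 = -17/2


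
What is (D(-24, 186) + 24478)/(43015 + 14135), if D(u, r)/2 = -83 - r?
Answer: 266/635 ≈ 0.41890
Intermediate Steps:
D(u, r) = -166 - 2*r (D(u, r) = 2*(-83 - r) = -166 - 2*r)
(D(-24, 186) + 24478)/(43015 + 14135) = ((-166 - 2*186) + 24478)/(43015 + 14135) = ((-166 - 372) + 24478)/57150 = (-538 + 24478)*(1/57150) = 23940*(1/57150) = 266/635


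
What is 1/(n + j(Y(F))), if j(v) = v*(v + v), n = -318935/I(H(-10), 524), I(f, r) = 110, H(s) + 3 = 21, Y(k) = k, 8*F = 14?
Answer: -88/254609 ≈ -0.00034563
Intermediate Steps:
F = 7/4 (F = (⅛)*14 = 7/4 ≈ 1.7500)
H(s) = 18 (H(s) = -3 + 21 = 18)
n = -63787/22 (n = -318935/110 = -318935*1/110 = -63787/22 ≈ -2899.4)
j(v) = 2*v² (j(v) = v*(2*v) = 2*v²)
1/(n + j(Y(F))) = 1/(-63787/22 + 2*(7/4)²) = 1/(-63787/22 + 2*(49/16)) = 1/(-63787/22 + 49/8) = 1/(-254609/88) = -88/254609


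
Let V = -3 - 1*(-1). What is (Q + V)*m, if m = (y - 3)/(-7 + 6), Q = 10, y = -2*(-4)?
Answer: -40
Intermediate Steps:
V = -2 (V = -3 + 1 = -2)
y = 8
m = -5 (m = (8 - 3)/(-7 + 6) = 5/(-1) = 5*(-1) = -5)
(Q + V)*m = (10 - 2)*(-5) = 8*(-5) = -40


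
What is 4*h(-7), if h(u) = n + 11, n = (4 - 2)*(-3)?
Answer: 20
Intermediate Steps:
n = -6 (n = 2*(-3) = -6)
h(u) = 5 (h(u) = -6 + 11 = 5)
4*h(-7) = 4*5 = 20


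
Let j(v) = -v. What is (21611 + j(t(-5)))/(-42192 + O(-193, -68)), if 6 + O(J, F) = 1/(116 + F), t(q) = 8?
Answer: -1036944/2025503 ≈ -0.51194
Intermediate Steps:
O(J, F) = -6 + 1/(116 + F)
(21611 + j(t(-5)))/(-42192 + O(-193, -68)) = (21611 - 1*8)/(-42192 + (-695 - 6*(-68))/(116 - 68)) = (21611 - 8)/(-42192 + (-695 + 408)/48) = 21603/(-42192 + (1/48)*(-287)) = 21603/(-42192 - 287/48) = 21603/(-2025503/48) = 21603*(-48/2025503) = -1036944/2025503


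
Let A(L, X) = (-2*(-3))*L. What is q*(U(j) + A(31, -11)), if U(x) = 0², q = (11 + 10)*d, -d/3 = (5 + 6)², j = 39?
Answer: -1417878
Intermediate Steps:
A(L, X) = 6*L
d = -363 (d = -3*(5 + 6)² = -3*11² = -3*121 = -363)
q = -7623 (q = (11 + 10)*(-363) = 21*(-363) = -7623)
U(x) = 0
q*(U(j) + A(31, -11)) = -7623*(0 + 6*31) = -7623*(0 + 186) = -7623*186 = -1417878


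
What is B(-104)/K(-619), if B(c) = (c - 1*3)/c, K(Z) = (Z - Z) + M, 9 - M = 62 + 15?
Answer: -107/7072 ≈ -0.015130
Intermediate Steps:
M = -68 (M = 9 - (62 + 15) = 9 - 1*77 = 9 - 77 = -68)
K(Z) = -68 (K(Z) = (Z - Z) - 68 = 0 - 68 = -68)
B(c) = (-3 + c)/c (B(c) = (c - 3)/c = (-3 + c)/c)
B(-104)/K(-619) = ((-3 - 104)/(-104))/(-68) = -1/104*(-107)*(-1/68) = (107/104)*(-1/68) = -107/7072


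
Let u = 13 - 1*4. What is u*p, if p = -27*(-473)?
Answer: 114939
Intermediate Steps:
p = 12771
u = 9 (u = 13 - 4 = 9)
u*p = 9*12771 = 114939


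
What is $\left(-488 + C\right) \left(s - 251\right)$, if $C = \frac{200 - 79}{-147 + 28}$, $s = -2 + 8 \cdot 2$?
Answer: $\frac{13791741}{119} \approx 1.159 \cdot 10^{5}$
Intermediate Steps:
$s = 14$ ($s = -2 + 16 = 14$)
$C = - \frac{121}{119}$ ($C = \frac{121}{-119} = 121 \left(- \frac{1}{119}\right) = - \frac{121}{119} \approx -1.0168$)
$\left(-488 + C\right) \left(s - 251\right) = \left(-488 - \frac{121}{119}\right) \left(14 - 251\right) = \left(- \frac{58193}{119}\right) \left(-237\right) = \frac{13791741}{119}$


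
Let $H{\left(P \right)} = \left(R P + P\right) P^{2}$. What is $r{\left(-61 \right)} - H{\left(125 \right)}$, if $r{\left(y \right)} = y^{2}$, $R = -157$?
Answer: $304691221$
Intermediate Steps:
$H{\left(P \right)} = - 156 P^{3}$ ($H{\left(P \right)} = \left(- 157 P + P\right) P^{2} = - 156 P P^{2} = - 156 P^{3}$)
$r{\left(-61 \right)} - H{\left(125 \right)} = \left(-61\right)^{2} - - 156 \cdot 125^{3} = 3721 - \left(-156\right) 1953125 = 3721 - -304687500 = 3721 + 304687500 = 304691221$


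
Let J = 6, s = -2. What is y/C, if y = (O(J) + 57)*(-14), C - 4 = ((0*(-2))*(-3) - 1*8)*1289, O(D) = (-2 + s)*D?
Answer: 77/1718 ≈ 0.044820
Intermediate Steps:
O(D) = -4*D (O(D) = (-2 - 2)*D = -4*D)
C = -10308 (C = 4 + ((0*(-2))*(-3) - 1*8)*1289 = 4 + (0*(-3) - 8)*1289 = 4 + (0 - 8)*1289 = 4 - 8*1289 = 4 - 10312 = -10308)
y = -462 (y = (-4*6 + 57)*(-14) = (-24 + 57)*(-14) = 33*(-14) = -462)
y/C = -462/(-10308) = -462*(-1/10308) = 77/1718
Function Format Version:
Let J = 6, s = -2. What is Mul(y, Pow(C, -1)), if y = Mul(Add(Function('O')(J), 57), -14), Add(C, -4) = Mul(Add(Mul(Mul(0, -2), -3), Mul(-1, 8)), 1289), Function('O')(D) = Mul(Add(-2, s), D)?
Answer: Rational(77, 1718) ≈ 0.044820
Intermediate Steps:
Function('O')(D) = Mul(-4, D) (Function('O')(D) = Mul(Add(-2, -2), D) = Mul(-4, D))
C = -10308 (C = Add(4, Mul(Add(Mul(Mul(0, -2), -3), Mul(-1, 8)), 1289)) = Add(4, Mul(Add(Mul(0, -3), -8), 1289)) = Add(4, Mul(Add(0, -8), 1289)) = Add(4, Mul(-8, 1289)) = Add(4, -10312) = -10308)
y = -462 (y = Mul(Add(Mul(-4, 6), 57), -14) = Mul(Add(-24, 57), -14) = Mul(33, -14) = -462)
Mul(y, Pow(C, -1)) = Mul(-462, Pow(-10308, -1)) = Mul(-462, Rational(-1, 10308)) = Rational(77, 1718)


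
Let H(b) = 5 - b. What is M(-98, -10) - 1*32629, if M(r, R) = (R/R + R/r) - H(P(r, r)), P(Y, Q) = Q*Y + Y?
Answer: -1133218/49 ≈ -23127.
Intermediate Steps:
P(Y, Q) = Y + Q*Y
M(r, R) = -4 + R/r + r*(1 + r) (M(r, R) = (R/R + R/r) - (5 - r*(1 + r)) = (1 + R/r) - (5 - r*(1 + r)) = (1 + R/r) + (-5 + r*(1 + r)) = -4 + R/r + r*(1 + r))
M(-98, -10) - 1*32629 = (-4 - 98 + (-98)**2 - 10/(-98)) - 1*32629 = (-4 - 98 + 9604 - 10*(-1/98)) - 32629 = (-4 - 98 + 9604 + 5/49) - 32629 = 465603/49 - 32629 = -1133218/49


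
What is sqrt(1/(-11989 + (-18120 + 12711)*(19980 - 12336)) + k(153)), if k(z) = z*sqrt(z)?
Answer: sqrt(-41358385 + 785126848501975275*sqrt(17))/41358385 ≈ 43.503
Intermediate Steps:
k(z) = z**(3/2)
sqrt(1/(-11989 + (-18120 + 12711)*(19980 - 12336)) + k(153)) = sqrt(1/(-11989 + (-18120 + 12711)*(19980 - 12336)) + 153**(3/2)) = sqrt(1/(-11989 - 5409*7644) + 459*sqrt(17)) = sqrt(1/(-11989 - 41346396) + 459*sqrt(17)) = sqrt(1/(-41358385) + 459*sqrt(17)) = sqrt(-1/41358385 + 459*sqrt(17))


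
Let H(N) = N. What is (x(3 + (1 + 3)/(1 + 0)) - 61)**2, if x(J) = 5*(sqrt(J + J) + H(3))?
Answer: 2466 - 460*sqrt(14) ≈ 744.84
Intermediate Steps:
x(J) = 15 + 5*sqrt(2)*sqrt(J) (x(J) = 5*(sqrt(J + J) + 3) = 5*(sqrt(2*J) + 3) = 5*(sqrt(2)*sqrt(J) + 3) = 5*(3 + sqrt(2)*sqrt(J)) = 15 + 5*sqrt(2)*sqrt(J))
(x(3 + (1 + 3)/(1 + 0)) - 61)**2 = ((15 + 5*sqrt(2)*sqrt(3 + (1 + 3)/(1 + 0))) - 61)**2 = ((15 + 5*sqrt(2)*sqrt(3 + 4/1)) - 61)**2 = ((15 + 5*sqrt(2)*sqrt(3 + 4*1)) - 61)**2 = ((15 + 5*sqrt(2)*sqrt(3 + 4)) - 61)**2 = ((15 + 5*sqrt(2)*sqrt(7)) - 61)**2 = ((15 + 5*sqrt(14)) - 61)**2 = (-46 + 5*sqrt(14))**2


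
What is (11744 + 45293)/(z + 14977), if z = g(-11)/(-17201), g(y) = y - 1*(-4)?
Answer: 981093437/257619384 ≈ 3.8083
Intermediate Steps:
g(y) = 4 + y (g(y) = y + 4 = 4 + y)
z = 7/17201 (z = (4 - 11)/(-17201) = -7*(-1/17201) = 7/17201 ≈ 0.00040695)
(11744 + 45293)/(z + 14977) = (11744 + 45293)/(7/17201 + 14977) = 57037/(257619384/17201) = 57037*(17201/257619384) = 981093437/257619384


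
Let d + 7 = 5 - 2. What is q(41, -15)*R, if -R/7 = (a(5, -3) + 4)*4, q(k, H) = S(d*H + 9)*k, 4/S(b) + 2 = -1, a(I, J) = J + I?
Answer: 9184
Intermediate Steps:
a(I, J) = I + J
d = -4 (d = -7 + (5 - 2) = -7 + 3 = -4)
S(b) = -4/3 (S(b) = 4/(-2 - 1) = 4/(-3) = 4*(-⅓) = -4/3)
q(k, H) = -4*k/3
R = -168 (R = -7*((5 - 3) + 4)*4 = -7*(2 + 4)*4 = -42*4 = -7*24 = -168)
q(41, -15)*R = -4/3*41*(-168) = -164/3*(-168) = 9184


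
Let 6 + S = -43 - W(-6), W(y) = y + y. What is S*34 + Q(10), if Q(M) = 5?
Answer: -1253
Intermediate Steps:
W(y) = 2*y
S = -37 (S = -6 + (-43 - 2*(-6)) = -6 + (-43 - 1*(-12)) = -6 + (-43 + 12) = -6 - 31 = -37)
S*34 + Q(10) = -37*34 + 5 = -1258 + 5 = -1253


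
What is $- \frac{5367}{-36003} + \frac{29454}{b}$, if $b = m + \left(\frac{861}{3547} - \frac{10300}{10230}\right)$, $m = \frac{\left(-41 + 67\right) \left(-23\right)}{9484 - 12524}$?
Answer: $- \frac{1949579193212544811}{37556132468921} \approx -51911.0$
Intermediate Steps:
$m = \frac{299}{1520}$ ($m = \frac{26 \left(-23\right)}{-3040} = \left(-598\right) \left(- \frac{1}{3040}\right) = \frac{299}{1520} \approx 0.19671$)
$b = - \frac{3129416921}{5515443120}$ ($b = \frac{299}{1520} + \left(\frac{861}{3547} - \frac{10300}{10230}\right) = \frac{299}{1520} + \left(861 \cdot \frac{1}{3547} - \frac{1030}{1023}\right) = \frac{299}{1520} + \left(\frac{861}{3547} - \frac{1030}{1023}\right) = \frac{299}{1520} - \frac{2772607}{3628581} = - \frac{3129416921}{5515443120} \approx -0.56739$)
$- \frac{5367}{-36003} + \frac{29454}{b} = - \frac{5367}{-36003} + \frac{29454}{- \frac{3129416921}{5515443120}} = \left(-5367\right) \left(- \frac{1}{36003}\right) + 29454 \left(- \frac{5515443120}{3129416921}\right) = \frac{1789}{12001} - \frac{162451861656480}{3129416921} = - \frac{1949579193212544811}{37556132468921}$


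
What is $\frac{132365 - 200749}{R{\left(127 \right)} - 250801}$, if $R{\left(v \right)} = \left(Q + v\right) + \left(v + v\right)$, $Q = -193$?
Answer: $\frac{68384}{250613} \approx 0.27287$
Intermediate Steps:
$R{\left(v \right)} = -193 + 3 v$ ($R{\left(v \right)} = \left(-193 + v\right) + \left(v + v\right) = \left(-193 + v\right) + 2 v = -193 + 3 v$)
$\frac{132365 - 200749}{R{\left(127 \right)} - 250801} = \frac{132365 - 200749}{\left(-193 + 3 \cdot 127\right) - 250801} = - \frac{68384}{\left(-193 + 381\right) - 250801} = - \frac{68384}{188 - 250801} = - \frac{68384}{-250613} = \left(-68384\right) \left(- \frac{1}{250613}\right) = \frac{68384}{250613}$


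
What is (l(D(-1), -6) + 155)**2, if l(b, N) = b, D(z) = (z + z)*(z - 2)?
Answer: 25921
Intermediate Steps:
D(z) = 2*z*(-2 + z) (D(z) = (2*z)*(-2 + z) = 2*z*(-2 + z))
(l(D(-1), -6) + 155)**2 = (2*(-1)*(-2 - 1) + 155)**2 = (2*(-1)*(-3) + 155)**2 = (6 + 155)**2 = 161**2 = 25921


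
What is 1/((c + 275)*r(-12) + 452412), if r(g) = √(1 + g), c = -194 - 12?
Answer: 50268/22741852235 - 23*I*√11/68225556705 ≈ 2.2104e-6 - 1.1181e-9*I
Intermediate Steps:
c = -206
1/((c + 275)*r(-12) + 452412) = 1/((-206 + 275)*√(1 - 12) + 452412) = 1/(69*√(-11) + 452412) = 1/(69*(I*√11) + 452412) = 1/(69*I*√11 + 452412) = 1/(452412 + 69*I*√11)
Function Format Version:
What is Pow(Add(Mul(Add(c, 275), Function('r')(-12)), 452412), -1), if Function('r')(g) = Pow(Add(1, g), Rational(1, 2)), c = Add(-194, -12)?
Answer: Add(Rational(50268, 22741852235), Mul(Rational(-23, 68225556705), I, Pow(11, Rational(1, 2)))) ≈ Add(2.2104e-6, Mul(-1.1181e-9, I))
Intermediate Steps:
c = -206
Pow(Add(Mul(Add(c, 275), Function('r')(-12)), 452412), -1) = Pow(Add(Mul(Add(-206, 275), Pow(Add(1, -12), Rational(1, 2))), 452412), -1) = Pow(Add(Mul(69, Pow(-11, Rational(1, 2))), 452412), -1) = Pow(Add(Mul(69, Mul(I, Pow(11, Rational(1, 2)))), 452412), -1) = Pow(Add(Mul(69, I, Pow(11, Rational(1, 2))), 452412), -1) = Pow(Add(452412, Mul(69, I, Pow(11, Rational(1, 2)))), -1)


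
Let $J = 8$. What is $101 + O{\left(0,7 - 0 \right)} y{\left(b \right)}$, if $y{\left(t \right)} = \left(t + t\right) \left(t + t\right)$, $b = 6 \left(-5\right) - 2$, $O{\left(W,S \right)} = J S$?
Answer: $229477$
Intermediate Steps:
$O{\left(W,S \right)} = 8 S$
$b = -32$ ($b = -30 - 2 = -32$)
$y{\left(t \right)} = 4 t^{2}$ ($y{\left(t \right)} = 2 t 2 t = 4 t^{2}$)
$101 + O{\left(0,7 - 0 \right)} y{\left(b \right)} = 101 + 8 \left(7 - 0\right) 4 \left(-32\right)^{2} = 101 + 8 \left(7 + 0\right) 4 \cdot 1024 = 101 + 8 \cdot 7 \cdot 4096 = 101 + 56 \cdot 4096 = 101 + 229376 = 229477$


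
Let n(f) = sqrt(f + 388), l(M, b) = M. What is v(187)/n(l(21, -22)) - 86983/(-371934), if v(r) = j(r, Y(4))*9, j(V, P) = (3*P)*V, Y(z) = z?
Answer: 86983/371934 + 20196*sqrt(409)/409 ≈ 998.86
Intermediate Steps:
j(V, P) = 3*P*V
n(f) = sqrt(388 + f)
v(r) = 108*r (v(r) = (3*4*r)*9 = (12*r)*9 = 108*r)
v(187)/n(l(21, -22)) - 86983/(-371934) = (108*187)/(sqrt(388 + 21)) - 86983/(-371934) = 20196/(sqrt(409)) - 86983*(-1/371934) = 20196*(sqrt(409)/409) + 86983/371934 = 20196*sqrt(409)/409 + 86983/371934 = 86983/371934 + 20196*sqrt(409)/409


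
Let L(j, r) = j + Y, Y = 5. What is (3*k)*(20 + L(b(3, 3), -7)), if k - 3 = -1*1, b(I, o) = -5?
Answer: 120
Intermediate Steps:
L(j, r) = 5 + j (L(j, r) = j + 5 = 5 + j)
k = 2 (k = 3 - 1*1 = 3 - 1 = 2)
(3*k)*(20 + L(b(3, 3), -7)) = (3*2)*(20 + (5 - 5)) = 6*(20 + 0) = 6*20 = 120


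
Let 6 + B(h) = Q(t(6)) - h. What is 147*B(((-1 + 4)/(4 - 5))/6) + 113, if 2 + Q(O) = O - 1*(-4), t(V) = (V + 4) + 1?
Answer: 2431/2 ≈ 1215.5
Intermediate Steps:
t(V) = 5 + V (t(V) = (4 + V) + 1 = 5 + V)
Q(O) = 2 + O (Q(O) = -2 + (O - 1*(-4)) = -2 + (O + 4) = -2 + (4 + O) = 2 + O)
B(h) = 7 - h (B(h) = -6 + ((2 + (5 + 6)) - h) = -6 + ((2 + 11) - h) = -6 + (13 - h) = 7 - h)
147*B(((-1 + 4)/(4 - 5))/6) + 113 = 147*(7 - (-1 + 4)/(4 - 5)/6) + 113 = 147*(7 - 3/(-1)/6) + 113 = 147*(7 - 3*(-1)/6) + 113 = 147*(7 - (-3)/6) + 113 = 147*(7 - 1*(-½)) + 113 = 147*(7 + ½) + 113 = 147*(15/2) + 113 = 2205/2 + 113 = 2431/2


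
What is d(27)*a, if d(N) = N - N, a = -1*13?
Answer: 0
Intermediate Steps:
a = -13
d(N) = 0
d(27)*a = 0*(-13) = 0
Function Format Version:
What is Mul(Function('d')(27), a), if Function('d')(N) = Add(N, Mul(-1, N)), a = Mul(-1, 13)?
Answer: 0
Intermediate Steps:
a = -13
Function('d')(N) = 0
Mul(Function('d')(27), a) = Mul(0, -13) = 0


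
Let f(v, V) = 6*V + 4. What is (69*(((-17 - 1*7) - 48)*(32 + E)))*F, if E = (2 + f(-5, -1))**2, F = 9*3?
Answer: -4292352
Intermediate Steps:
f(v, V) = 4 + 6*V
F = 27
E = 0 (E = (2 + (4 + 6*(-1)))**2 = (2 + (4 - 6))**2 = (2 - 2)**2 = 0**2 = 0)
(69*(((-17 - 1*7) - 48)*(32 + E)))*F = (69*(((-17 - 1*7) - 48)*(32 + 0)))*27 = (69*(((-17 - 7) - 48)*32))*27 = (69*((-24 - 48)*32))*27 = (69*(-72*32))*27 = (69*(-2304))*27 = -158976*27 = -4292352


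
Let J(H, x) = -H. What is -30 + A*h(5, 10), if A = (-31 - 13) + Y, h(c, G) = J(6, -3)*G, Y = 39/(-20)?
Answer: 2727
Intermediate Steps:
Y = -39/20 (Y = 39*(-1/20) = -39/20 ≈ -1.9500)
h(c, G) = -6*G (h(c, G) = (-1*6)*G = -6*G)
A = -919/20 (A = (-31 - 13) - 39/20 = -44 - 39/20 = -919/20 ≈ -45.950)
-30 + A*h(5, 10) = -30 - (-2757)*10/10 = -30 - 919/20*(-60) = -30 + 2757 = 2727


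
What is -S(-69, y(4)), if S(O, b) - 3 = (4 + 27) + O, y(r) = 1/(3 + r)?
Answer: 35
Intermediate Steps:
S(O, b) = 34 + O (S(O, b) = 3 + ((4 + 27) + O) = 3 + (31 + O) = 34 + O)
-S(-69, y(4)) = -(34 - 69) = -1*(-35) = 35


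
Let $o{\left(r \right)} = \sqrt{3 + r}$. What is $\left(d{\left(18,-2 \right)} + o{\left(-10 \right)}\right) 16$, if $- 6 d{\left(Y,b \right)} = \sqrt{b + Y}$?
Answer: $- \frac{32}{3} + 16 i \sqrt{7} \approx -10.667 + 42.332 i$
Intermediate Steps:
$d{\left(Y,b \right)} = - \frac{\sqrt{Y + b}}{6}$ ($d{\left(Y,b \right)} = - \frac{\sqrt{b + Y}}{6} = - \frac{\sqrt{Y + b}}{6}$)
$\left(d{\left(18,-2 \right)} + o{\left(-10 \right)}\right) 16 = \left(- \frac{\sqrt{18 - 2}}{6} + \sqrt{3 - 10}\right) 16 = \left(- \frac{\sqrt{16}}{6} + \sqrt{-7}\right) 16 = \left(\left(- \frac{1}{6}\right) 4 + i \sqrt{7}\right) 16 = \left(- \frac{2}{3} + i \sqrt{7}\right) 16 = - \frac{32}{3} + 16 i \sqrt{7}$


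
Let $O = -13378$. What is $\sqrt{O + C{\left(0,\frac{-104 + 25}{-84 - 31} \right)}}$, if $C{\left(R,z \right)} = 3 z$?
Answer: $\frac{i \sqrt{176896795}}{115} \approx 115.65 i$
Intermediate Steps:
$\sqrt{O + C{\left(0,\frac{-104 + 25}{-84 - 31} \right)}} = \sqrt{-13378 + 3 \frac{-104 + 25}{-84 - 31}} = \sqrt{-13378 + 3 \left(- \frac{79}{-115}\right)} = \sqrt{-13378 + 3 \left(\left(-79\right) \left(- \frac{1}{115}\right)\right)} = \sqrt{-13378 + 3 \cdot \frac{79}{115}} = \sqrt{-13378 + \frac{237}{115}} = \sqrt{- \frac{1538233}{115}} = \frac{i \sqrt{176896795}}{115}$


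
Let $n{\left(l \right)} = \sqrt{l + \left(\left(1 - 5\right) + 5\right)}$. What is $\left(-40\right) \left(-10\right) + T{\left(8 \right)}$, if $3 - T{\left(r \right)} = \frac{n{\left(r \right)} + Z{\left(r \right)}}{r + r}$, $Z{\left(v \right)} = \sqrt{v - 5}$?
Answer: $\frac{6445}{16} - \frac{\sqrt{3}}{16} \approx 402.7$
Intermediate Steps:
$Z{\left(v \right)} = \sqrt{-5 + v}$
$n{\left(l \right)} = \sqrt{1 + l}$ ($n{\left(l \right)} = \sqrt{l + \left(-4 + 5\right)} = \sqrt{l + 1} = \sqrt{1 + l}$)
$T{\left(r \right)} = 3 - \frac{\sqrt{1 + r} + \sqrt{-5 + r}}{2 r}$ ($T{\left(r \right)} = 3 - \frac{\sqrt{1 + r} + \sqrt{-5 + r}}{r + r} = 3 - \frac{\sqrt{1 + r} + \sqrt{-5 + r}}{2 r}$)
$\left(-40\right) \left(-10\right) + T{\left(8 \right)} = \left(-40\right) \left(-10\right) + \frac{- \sqrt{1 + 8} - \sqrt{-5 + 8} + 6 \cdot 8}{2 \cdot 8} = 400 + \frac{1}{2} \cdot \frac{1}{8} \left(- \sqrt{9} - \sqrt{3} + 48\right) = 400 + \frac{1}{2} \cdot \frac{1}{8} \left(\left(-1\right) 3 - \sqrt{3} + 48\right) = 400 + \frac{1}{2} \cdot \frac{1}{8} \left(-3 - \sqrt{3} + 48\right) = 400 + \frac{1}{2} \cdot \frac{1}{8} \left(45 - \sqrt{3}\right) = 400 + \left(\frac{45}{16} - \frac{\sqrt{3}}{16}\right) = \frac{6445}{16} - \frac{\sqrt{3}}{16}$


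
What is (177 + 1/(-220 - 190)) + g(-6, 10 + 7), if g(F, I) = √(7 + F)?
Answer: 72979/410 ≈ 178.00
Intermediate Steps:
(177 + 1/(-220 - 190)) + g(-6, 10 + 7) = (177 + 1/(-220 - 190)) + √(7 - 6) = (177 + 1/(-410)) + √1 = (177 - 1/410) + 1 = 72569/410 + 1 = 72979/410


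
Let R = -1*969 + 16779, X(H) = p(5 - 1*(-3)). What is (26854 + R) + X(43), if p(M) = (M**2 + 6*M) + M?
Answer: 42784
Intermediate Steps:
p(M) = M**2 + 7*M
X(H) = 120 (X(H) = (5 - 1*(-3))*(7 + (5 - 1*(-3))) = (5 + 3)*(7 + (5 + 3)) = 8*(7 + 8) = 8*15 = 120)
R = 15810 (R = -969 + 16779 = 15810)
(26854 + R) + X(43) = (26854 + 15810) + 120 = 42664 + 120 = 42784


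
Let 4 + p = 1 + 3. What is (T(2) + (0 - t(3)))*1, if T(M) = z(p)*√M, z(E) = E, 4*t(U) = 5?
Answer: -5/4 ≈ -1.2500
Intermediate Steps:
p = 0 (p = -4 + (1 + 3) = -4 + 4 = 0)
t(U) = 5/4 (t(U) = (¼)*5 = 5/4)
T(M) = 0 (T(M) = 0*√M = 0)
(T(2) + (0 - t(3)))*1 = (0 + (0 - 1*5/4))*1 = (0 + (0 - 5/4))*1 = (0 - 5/4)*1 = -5/4*1 = -5/4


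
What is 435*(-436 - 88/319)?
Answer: -189780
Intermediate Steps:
435*(-436 - 88/319) = 435*(-436 - 88*1/319) = 435*(-436 - 8/29) = 435*(-12652/29) = -189780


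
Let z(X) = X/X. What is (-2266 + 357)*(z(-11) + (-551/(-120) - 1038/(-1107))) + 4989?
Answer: -110338417/14760 ≈ -7475.5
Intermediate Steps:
z(X) = 1
(-2266 + 357)*(z(-11) + (-551/(-120) - 1038/(-1107))) + 4989 = (-2266 + 357)*(1 + (-551/(-120) - 1038/(-1107))) + 4989 = -1909*(1 + (-551*(-1/120) - 1038*(-1/1107))) + 4989 = -1909*(1 + (551/120 + 346/369)) + 4989 = -1909*(1 + 81613/14760) + 4989 = -1909*96373/14760 + 4989 = -183976057/14760 + 4989 = -110338417/14760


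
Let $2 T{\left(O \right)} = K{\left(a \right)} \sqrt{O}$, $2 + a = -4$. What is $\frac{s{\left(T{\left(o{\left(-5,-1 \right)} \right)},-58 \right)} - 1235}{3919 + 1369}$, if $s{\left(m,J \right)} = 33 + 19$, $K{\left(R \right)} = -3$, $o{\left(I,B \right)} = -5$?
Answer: $- \frac{1183}{5288} \approx -0.22371$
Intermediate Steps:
$a = -6$ ($a = -2 - 4 = -6$)
$T{\left(O \right)} = - \frac{3 \sqrt{O}}{2}$ ($T{\left(O \right)} = \frac{\left(-3\right) \sqrt{O}}{2} = - \frac{3 \sqrt{O}}{2}$)
$s{\left(m,J \right)} = 52$
$\frac{s{\left(T{\left(o{\left(-5,-1 \right)} \right)},-58 \right)} - 1235}{3919 + 1369} = \frac{52 - 1235}{3919 + 1369} = - \frac{1183}{5288}$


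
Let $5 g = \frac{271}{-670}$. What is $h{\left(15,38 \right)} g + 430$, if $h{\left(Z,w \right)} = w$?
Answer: $\frac{715101}{1675} \approx 426.93$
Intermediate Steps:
$g = - \frac{271}{3350}$ ($g = \frac{271 \frac{1}{-670}}{5} = \frac{271 \left(- \frac{1}{670}\right)}{5} = \frac{1}{5} \left(- \frac{271}{670}\right) = - \frac{271}{3350} \approx -0.080896$)
$h{\left(15,38 \right)} g + 430 = 38 \left(- \frac{271}{3350}\right) + 430 = - \frac{5149}{1675} + 430 = \frac{715101}{1675}$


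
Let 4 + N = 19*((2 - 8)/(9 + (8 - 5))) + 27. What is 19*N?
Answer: 513/2 ≈ 256.50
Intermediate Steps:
N = 27/2 (N = -4 + (19*((2 - 8)/(9 + (8 - 5))) + 27) = -4 + (19*(-6/(9 + 3)) + 27) = -4 + (19*(-6/12) + 27) = -4 + (19*(-6*1/12) + 27) = -4 + (19*(-1/2) + 27) = -4 + (-19/2 + 27) = -4 + 35/2 = 27/2 ≈ 13.500)
19*N = 19*(27/2) = 513/2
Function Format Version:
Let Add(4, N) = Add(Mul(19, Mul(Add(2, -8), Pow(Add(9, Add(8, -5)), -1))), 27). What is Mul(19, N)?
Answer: Rational(513, 2) ≈ 256.50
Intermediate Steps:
N = Rational(27, 2) (N = Add(-4, Add(Mul(19, Mul(Add(2, -8), Pow(Add(9, Add(8, -5)), -1))), 27)) = Add(-4, Add(Mul(19, Mul(-6, Pow(Add(9, 3), -1))), 27)) = Add(-4, Add(Mul(19, Mul(-6, Pow(12, -1))), 27)) = Add(-4, Add(Mul(19, Mul(-6, Rational(1, 12))), 27)) = Add(-4, Add(Mul(19, Rational(-1, 2)), 27)) = Add(-4, Add(Rational(-19, 2), 27)) = Add(-4, Rational(35, 2)) = Rational(27, 2) ≈ 13.500)
Mul(19, N) = Mul(19, Rational(27, 2)) = Rational(513, 2)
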